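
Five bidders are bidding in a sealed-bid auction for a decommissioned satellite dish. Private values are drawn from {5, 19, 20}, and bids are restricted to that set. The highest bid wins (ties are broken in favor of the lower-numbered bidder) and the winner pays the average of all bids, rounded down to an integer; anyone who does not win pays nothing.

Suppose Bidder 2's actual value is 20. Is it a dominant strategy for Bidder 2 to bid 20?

No

Consider the case where Bidder 1 bids 5, Bidder 3 bids 5, Bidder 4 bids 5 and Bidder 5 bids 5.
Truthful bid 20: wins, pays 8, utility 20 - 8 = 12.
Bid 19 instead: wins, pays 7, utility 20 - 7 = 13.
Since 13 > 12, bidding 19 is strictly better here, so truthful bidding is not dominant.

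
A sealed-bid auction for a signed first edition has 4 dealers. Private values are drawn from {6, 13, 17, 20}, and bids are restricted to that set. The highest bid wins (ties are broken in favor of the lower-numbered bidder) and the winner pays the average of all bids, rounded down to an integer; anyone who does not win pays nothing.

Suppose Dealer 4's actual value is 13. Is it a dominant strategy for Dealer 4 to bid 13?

No

Consider the case where Dealer 1 bids 6, Dealer 2 bids 6 and Dealer 3 bids 13.
Truthful bid 13: loses, pays 0, utility 0.
Bid 17 instead: wins, pays 10, utility 13 - 10 = 3.
Since 3 > 0, bidding 17 is strictly better here, so truthful bidding is not dominant.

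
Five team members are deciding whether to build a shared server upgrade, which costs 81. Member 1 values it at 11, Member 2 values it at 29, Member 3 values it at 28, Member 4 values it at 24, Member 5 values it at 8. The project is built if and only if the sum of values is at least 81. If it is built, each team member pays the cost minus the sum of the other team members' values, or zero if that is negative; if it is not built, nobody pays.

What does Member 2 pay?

Total value 100 ≥ cost 81, so the project is built.
The other team members' values sum to 71.
Cost minus that sum is 81 - 71 = 10.

10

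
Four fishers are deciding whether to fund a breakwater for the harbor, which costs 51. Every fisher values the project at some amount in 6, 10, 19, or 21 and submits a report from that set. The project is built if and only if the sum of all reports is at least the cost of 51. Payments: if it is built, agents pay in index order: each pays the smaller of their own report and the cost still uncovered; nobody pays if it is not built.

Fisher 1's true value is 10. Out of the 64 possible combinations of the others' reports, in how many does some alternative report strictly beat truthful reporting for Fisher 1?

29

Others report (6, 19, 21): truth gives 0; report 6 gives 4 > 0. Violating.
Others report (6, 21, 19): truth gives 0; report 6 gives 4 > 0. Violating.
Others report (6, 21, 21): truth gives 0; report 6 gives 4 > 0. Violating.
Others report (10, 19, 19): truth gives 0; report 6 gives 4 > 0. Violating.
Others report (6, 6, 6): truth gives 0; no alternative beats it.
Others report (6, 6, 10): truth gives 0; no alternative beats it.
(Checking all 64 profiles: 29 have a profitable deviation, 35 do not.)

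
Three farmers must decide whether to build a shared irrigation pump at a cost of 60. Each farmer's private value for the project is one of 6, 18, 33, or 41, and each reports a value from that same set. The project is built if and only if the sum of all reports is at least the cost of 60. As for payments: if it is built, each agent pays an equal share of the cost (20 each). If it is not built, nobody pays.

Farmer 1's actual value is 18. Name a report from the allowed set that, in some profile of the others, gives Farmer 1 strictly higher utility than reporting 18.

Suppose Farmer 2 reports 6 and Farmer 3 reports 41.
Report 18: project built, pays 20, utility 18 - 20 = -2.
Report 6: project not built, utility 0.
So reporting 6 beats truth here (0 > -2).

6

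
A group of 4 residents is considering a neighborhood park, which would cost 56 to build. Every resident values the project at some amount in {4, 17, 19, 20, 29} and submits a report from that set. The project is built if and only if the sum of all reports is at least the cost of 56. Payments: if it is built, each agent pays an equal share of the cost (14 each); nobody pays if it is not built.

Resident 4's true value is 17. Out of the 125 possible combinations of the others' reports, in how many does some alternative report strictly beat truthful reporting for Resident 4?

Others report (4, 4, 19): truth gives 0; report 29 gives 3 > 0. Violating.
Others report (4, 4, 20): truth gives 0; report 29 gives 3 > 0. Violating.
Others report (4, 4, 29): truth gives 0; report 19 gives 3 > 0. Violating.
Others report (4, 17, 17): truth gives 0; report 19 gives 3 > 0. Violating.
Others report (4, 4, 4): truth gives 0; no alternative beats it.
Others report (4, 4, 17): truth gives 0; no alternative beats it.
(Checking all 125 profiles: 12 have a profitable deviation, 113 do not.)

12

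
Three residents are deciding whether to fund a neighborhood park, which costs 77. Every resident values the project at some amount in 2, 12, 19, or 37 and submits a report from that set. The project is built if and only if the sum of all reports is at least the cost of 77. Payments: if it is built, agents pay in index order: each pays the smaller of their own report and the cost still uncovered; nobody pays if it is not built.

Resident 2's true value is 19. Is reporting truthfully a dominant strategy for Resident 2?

No

Consider the case where Resident 1 reports 37 and Resident 3 reports 37.
Truthful report 19: project built, pays 19, utility 19 - 19 = 0.
Report 12 instead: project built, pays 12, utility 19 - 12 = 7.
Since 7 > 0, reporting 12 is strictly better here, so truthful reporting is not dominant.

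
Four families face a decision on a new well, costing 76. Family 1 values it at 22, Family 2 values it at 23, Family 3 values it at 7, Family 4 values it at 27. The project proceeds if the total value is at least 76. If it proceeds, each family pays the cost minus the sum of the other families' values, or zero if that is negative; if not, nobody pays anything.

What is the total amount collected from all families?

Total value 79 ≥ cost 76, so it is built.
Family 1: others sum to 57; max(0, 76 - 57) = 19.
Family 2: others sum to 56; max(0, 76 - 56) = 20.
Family 3: others sum to 72; max(0, 76 - 72) = 4.
Family 4: others sum to 52; max(0, 76 - 52) = 24.
Total collected = 19 + 20 + 4 + 24 = 67.

67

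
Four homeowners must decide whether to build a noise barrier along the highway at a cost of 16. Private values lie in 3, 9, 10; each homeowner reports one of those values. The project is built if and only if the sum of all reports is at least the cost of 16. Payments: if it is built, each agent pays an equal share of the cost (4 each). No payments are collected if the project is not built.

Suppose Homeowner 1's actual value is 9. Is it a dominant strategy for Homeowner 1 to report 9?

Yes

Check each profile of the others' reports and compare truth against every alternative report.
Others report (3, 3, 3): truth gives 5, best alternative gives 5.
Others report (3, 3, 9): truth gives 5, best alternative gives 5.
Others report (3, 3, 10): truth gives 5, best alternative gives 5.
Others report (3, 9, 3): truth gives 5, best alternative gives 5.
Others report (3, 9, 9): truth gives 5, best alternative gives 5.
Others report (3, 9, 10): truth gives 5, best alternative gives 5.
(Remaining 21 profiles checked similarly; truth is weakly best in each.)
In every case the truthful report is at least as good as any alternative, so it is a dominant strategy.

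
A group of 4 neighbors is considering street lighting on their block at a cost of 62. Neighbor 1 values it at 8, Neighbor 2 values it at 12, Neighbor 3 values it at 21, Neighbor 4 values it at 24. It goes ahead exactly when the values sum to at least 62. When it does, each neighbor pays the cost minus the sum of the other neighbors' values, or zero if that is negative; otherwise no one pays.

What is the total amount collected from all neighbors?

53

Total value 65 ≥ cost 62, so it is built.
Neighbor 1: others sum to 57; max(0, 62 - 57) = 5.
Neighbor 2: others sum to 53; max(0, 62 - 53) = 9.
Neighbor 3: others sum to 44; max(0, 62 - 44) = 18.
Neighbor 4: others sum to 41; max(0, 62 - 41) = 21.
Total collected = 5 + 9 + 18 + 21 = 53.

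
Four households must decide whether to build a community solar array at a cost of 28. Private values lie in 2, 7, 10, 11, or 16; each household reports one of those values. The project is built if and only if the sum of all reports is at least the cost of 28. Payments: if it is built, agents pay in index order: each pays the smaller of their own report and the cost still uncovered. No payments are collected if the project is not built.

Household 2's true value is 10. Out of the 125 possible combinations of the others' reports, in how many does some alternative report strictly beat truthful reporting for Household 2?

Others report (2, 7, 16): truth gives 0; report 7 gives 3 > 0. Violating.
Others report (2, 10, 10): truth gives 0; report 7 gives 3 > 0. Violating.
Others report (2, 10, 11): truth gives 0; report 7 gives 3 > 0. Violating.
Others report (2, 10, 16): truth gives 0; report 2 gives 8 > 0. Violating.
Others report (2, 2, 2): truth gives 0; no alternative beats it.
Others report (2, 2, 7): truth gives 0; no alternative beats it.
(Checking all 125 profiles: 97 have a profitable deviation, 28 do not.)

97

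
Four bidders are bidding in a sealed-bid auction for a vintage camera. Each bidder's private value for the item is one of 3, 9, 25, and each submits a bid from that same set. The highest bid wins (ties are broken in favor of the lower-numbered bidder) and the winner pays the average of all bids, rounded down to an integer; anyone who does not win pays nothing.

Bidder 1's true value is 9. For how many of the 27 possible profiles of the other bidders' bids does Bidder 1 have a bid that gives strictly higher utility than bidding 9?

Others bid (3, 3, 3): truth gives 5; bid 3 gives 6 > 5. Violating.
Others bid (3, 3, 9): truth gives 3; no alternative beats it.
Others bid (3, 3, 25): truth gives 0; no alternative beats it.
(Checking all 27 profiles: 1 has a profitable deviation, 26 do not.)

1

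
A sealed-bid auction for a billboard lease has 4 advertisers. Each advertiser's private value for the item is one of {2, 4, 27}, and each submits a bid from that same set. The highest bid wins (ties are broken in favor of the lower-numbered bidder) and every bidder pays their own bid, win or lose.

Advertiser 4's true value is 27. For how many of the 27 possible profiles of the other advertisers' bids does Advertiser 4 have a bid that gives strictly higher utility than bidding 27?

20

Others bid (2, 2, 2): truth gives 0; bid 4 gives 23 > 0. Violating.
Others bid (2, 2, 27): truth gives -27; bid 2 gives -2 > -27. Violating.
Others bid (2, 4, 27): truth gives -27; bid 2 gives -2 > -27. Violating.
Others bid (2, 27, 2): truth gives -27; bid 2 gives -2 > -27. Violating.
Others bid (2, 2, 4): truth gives 0; no alternative beats it.
Others bid (2, 4, 2): truth gives 0; no alternative beats it.
(Checking all 27 profiles: 20 have a profitable deviation, 7 do not.)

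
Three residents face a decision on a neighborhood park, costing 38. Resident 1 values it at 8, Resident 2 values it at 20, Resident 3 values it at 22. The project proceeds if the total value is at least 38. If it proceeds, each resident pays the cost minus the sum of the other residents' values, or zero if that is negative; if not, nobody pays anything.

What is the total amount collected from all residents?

Total value 50 ≥ cost 38, so it is built.
Resident 1: others sum to 42; max(0, 38 - 42) = 0.
Resident 2: others sum to 30; max(0, 38 - 30) = 8.
Resident 3: others sum to 28; max(0, 38 - 28) = 10.
Total collected = 0 + 8 + 10 = 18.

18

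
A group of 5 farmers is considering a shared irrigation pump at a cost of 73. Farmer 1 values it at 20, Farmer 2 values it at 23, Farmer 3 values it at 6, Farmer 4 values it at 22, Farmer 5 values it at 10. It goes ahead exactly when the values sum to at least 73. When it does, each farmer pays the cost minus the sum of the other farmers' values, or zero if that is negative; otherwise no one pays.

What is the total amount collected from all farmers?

Total value 81 ≥ cost 73, so it is built.
Farmer 1: others sum to 61; max(0, 73 - 61) = 12.
Farmer 2: others sum to 58; max(0, 73 - 58) = 15.
Farmer 3: others sum to 75; max(0, 73 - 75) = 0.
Farmer 4: others sum to 59; max(0, 73 - 59) = 14.
Farmer 5: others sum to 71; max(0, 73 - 71) = 2.
Total collected = 12 + 15 + 0 + 14 + 2 = 43.

43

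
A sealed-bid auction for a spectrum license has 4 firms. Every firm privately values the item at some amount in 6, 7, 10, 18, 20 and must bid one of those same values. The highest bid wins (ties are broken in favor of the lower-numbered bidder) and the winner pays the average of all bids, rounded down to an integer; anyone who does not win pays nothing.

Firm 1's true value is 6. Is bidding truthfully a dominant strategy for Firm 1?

Check each profile of the others' bids and compare truth against every alternative bid.
Others bid (7, 7, 7): truth gives 0, best alternative gives -1.
Others bid (6, 6, 6): truth gives 0, best alternative gives 0.
Others bid (6, 6, 7): truth gives 0, best alternative gives 0.
Others bid (6, 6, 10): truth gives 0, best alternative gives 0.
Others bid (6, 6, 18): truth gives 0, best alternative gives 0.
Others bid (6, 6, 20): truth gives 0, best alternative gives 0.
(Remaining 119 profiles checked similarly; truth is weakly best in each.)
In every case the truthful bid is at least as good as any alternative, so it is a dominant strategy.

Yes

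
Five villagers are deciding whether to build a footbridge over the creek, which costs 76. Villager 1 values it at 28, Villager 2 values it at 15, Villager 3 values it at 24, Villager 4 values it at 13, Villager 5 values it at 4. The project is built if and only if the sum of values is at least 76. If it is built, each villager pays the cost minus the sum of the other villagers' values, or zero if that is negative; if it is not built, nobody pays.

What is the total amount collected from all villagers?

48

Total value 84 ≥ cost 76, so it is built.
Villager 1: others sum to 56; max(0, 76 - 56) = 20.
Villager 2: others sum to 69; max(0, 76 - 69) = 7.
Villager 3: others sum to 60; max(0, 76 - 60) = 16.
Villager 4: others sum to 71; max(0, 76 - 71) = 5.
Villager 5: others sum to 80; max(0, 76 - 80) = 0.
Total collected = 20 + 7 + 16 + 5 + 0 = 48.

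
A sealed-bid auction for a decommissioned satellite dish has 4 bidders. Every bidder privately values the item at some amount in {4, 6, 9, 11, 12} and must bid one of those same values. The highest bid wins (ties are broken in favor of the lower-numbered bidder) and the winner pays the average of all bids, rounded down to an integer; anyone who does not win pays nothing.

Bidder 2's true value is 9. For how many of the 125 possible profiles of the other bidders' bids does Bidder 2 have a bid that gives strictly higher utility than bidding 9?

Others bid (4, 4, 4): truth gives 4; bid 6 gives 5 > 4. Violating.
Others bid (4, 4, 11): truth gives 0; bid 11 gives 2 > 0. Violating.
Others bid (4, 4, 12): truth gives 0; bid 12 gives 1 > 0. Violating.
Others bid (4, 6, 6): truth gives 3; bid 6 gives 4 > 3. Violating.
Others bid (4, 4, 6): truth gives 4; no alternative beats it.
Others bid (4, 4, 9): truth gives 3; no alternative beats it.
(Checking all 125 profiles: 32 have a profitable deviation, 93 do not.)

32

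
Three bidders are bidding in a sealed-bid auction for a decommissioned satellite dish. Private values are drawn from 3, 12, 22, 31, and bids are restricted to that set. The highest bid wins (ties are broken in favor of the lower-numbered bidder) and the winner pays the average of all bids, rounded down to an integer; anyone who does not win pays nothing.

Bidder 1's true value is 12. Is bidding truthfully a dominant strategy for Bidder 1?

No

Consider the case where Bidder 2 bids 3 and Bidder 3 bids 3.
Truthful bid 12: wins, pays 6, utility 12 - 6 = 6.
Bid 3 instead: wins, pays 3, utility 12 - 3 = 9.
Since 9 > 6, bidding 3 is strictly better here, so truthful bidding is not dominant.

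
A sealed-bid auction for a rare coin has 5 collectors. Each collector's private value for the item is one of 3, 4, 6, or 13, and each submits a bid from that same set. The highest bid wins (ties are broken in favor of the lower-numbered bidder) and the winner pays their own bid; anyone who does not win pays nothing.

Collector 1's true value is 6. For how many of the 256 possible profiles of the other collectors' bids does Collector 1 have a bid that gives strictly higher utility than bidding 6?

16

Others bid (3, 3, 3, 3): truth gives 0; bid 3 gives 3 > 0. Violating.
Others bid (3, 3, 3, 4): truth gives 0; bid 4 gives 2 > 0. Violating.
Others bid (3, 3, 4, 3): truth gives 0; bid 4 gives 2 > 0. Violating.
Others bid (3, 3, 4, 4): truth gives 0; bid 4 gives 2 > 0. Violating.
Others bid (3, 3, 3, 6): truth gives 0; no alternative beats it.
Others bid (3, 3, 3, 13): truth gives 0; no alternative beats it.
(Checking all 256 profiles: 16 have a profitable deviation, 240 do not.)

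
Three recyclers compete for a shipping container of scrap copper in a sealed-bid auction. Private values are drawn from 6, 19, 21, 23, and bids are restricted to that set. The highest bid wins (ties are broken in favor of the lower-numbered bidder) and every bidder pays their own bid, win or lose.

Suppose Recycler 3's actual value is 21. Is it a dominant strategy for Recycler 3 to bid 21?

Consider the case where Recycler 1 bids 6 and Recycler 2 bids 6.
Truthful bid 21: wins, pays 21, utility 21 - 21 = 0.
Bid 19 instead: wins, pays 19, utility 21 - 19 = 2.
Since 2 > 0, bidding 19 is strictly better here, so truthful bidding is not dominant.

No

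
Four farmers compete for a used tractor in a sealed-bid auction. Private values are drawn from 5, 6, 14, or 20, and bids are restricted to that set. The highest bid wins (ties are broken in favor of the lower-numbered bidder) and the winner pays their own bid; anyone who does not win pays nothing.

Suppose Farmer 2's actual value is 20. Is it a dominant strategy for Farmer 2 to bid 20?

Consider the case where Farmer 1 bids 5, Farmer 3 bids 5 and Farmer 4 bids 5.
Truthful bid 20: wins, pays 20, utility 20 - 20 = 0.
Bid 6 instead: wins, pays 6, utility 20 - 6 = 14.
Since 14 > 0, bidding 6 is strictly better here, so truthful bidding is not dominant.

No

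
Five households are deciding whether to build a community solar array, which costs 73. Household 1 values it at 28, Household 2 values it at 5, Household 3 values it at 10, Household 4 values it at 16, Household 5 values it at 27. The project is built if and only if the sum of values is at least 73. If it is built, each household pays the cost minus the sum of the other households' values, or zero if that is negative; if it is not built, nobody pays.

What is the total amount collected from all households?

32

Total value 86 ≥ cost 73, so it is built.
Household 1: others sum to 58; max(0, 73 - 58) = 15.
Household 2: others sum to 81; max(0, 73 - 81) = 0.
Household 3: others sum to 76; max(0, 73 - 76) = 0.
Household 4: others sum to 70; max(0, 73 - 70) = 3.
Household 5: others sum to 59; max(0, 73 - 59) = 14.
Total collected = 15 + 0 + 0 + 3 + 14 = 32.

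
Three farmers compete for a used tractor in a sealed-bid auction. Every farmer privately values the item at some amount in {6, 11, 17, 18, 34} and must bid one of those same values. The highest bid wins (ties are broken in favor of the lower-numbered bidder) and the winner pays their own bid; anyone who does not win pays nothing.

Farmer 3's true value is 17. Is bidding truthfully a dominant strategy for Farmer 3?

Consider the case where Farmer 1 bids 6 and Farmer 2 bids 6.
Truthful bid 17: wins, pays 17, utility 17 - 17 = 0.
Bid 11 instead: wins, pays 11, utility 17 - 11 = 6.
Since 6 > 0, bidding 11 is strictly better here, so truthful bidding is not dominant.

No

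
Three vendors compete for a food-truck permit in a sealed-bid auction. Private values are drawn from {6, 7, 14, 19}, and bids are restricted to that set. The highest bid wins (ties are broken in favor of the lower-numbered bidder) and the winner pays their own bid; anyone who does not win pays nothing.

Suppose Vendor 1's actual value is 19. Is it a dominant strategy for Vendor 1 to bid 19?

No

Consider the case where Vendor 2 bids 6 and Vendor 3 bids 6.
Truthful bid 19: wins, pays 19, utility 19 - 19 = 0.
Bid 6 instead: wins, pays 6, utility 19 - 6 = 13.
Since 13 > 0, bidding 6 is strictly better here, so truthful bidding is not dominant.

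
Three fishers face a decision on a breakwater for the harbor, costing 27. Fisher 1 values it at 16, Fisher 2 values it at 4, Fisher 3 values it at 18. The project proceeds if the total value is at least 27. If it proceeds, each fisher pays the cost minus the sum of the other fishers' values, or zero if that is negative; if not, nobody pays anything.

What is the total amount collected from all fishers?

Total value 38 ≥ cost 27, so it is built.
Fisher 1: others sum to 22; max(0, 27 - 22) = 5.
Fisher 2: others sum to 34; max(0, 27 - 34) = 0.
Fisher 3: others sum to 20; max(0, 27 - 20) = 7.
Total collected = 5 + 0 + 7 = 12.

12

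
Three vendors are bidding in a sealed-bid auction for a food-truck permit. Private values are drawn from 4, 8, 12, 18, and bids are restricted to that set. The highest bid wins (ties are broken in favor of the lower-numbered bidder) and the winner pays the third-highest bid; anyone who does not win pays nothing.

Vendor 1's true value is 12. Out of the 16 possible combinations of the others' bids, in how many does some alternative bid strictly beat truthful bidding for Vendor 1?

4

Others bid (4, 18): truth gives 0; bid 18 gives 8 > 0. Violating.
Others bid (8, 18): truth gives 0; bid 18 gives 4 > 0. Violating.
Others bid (18, 4): truth gives 0; bid 18 gives 8 > 0. Violating.
Others bid (18, 8): truth gives 0; bid 18 gives 4 > 0. Violating.
Others bid (4, 4): truth gives 8; no alternative beats it.
Others bid (4, 8): truth gives 8; no alternative beats it.
(Checking all 16 profiles: 4 have a profitable deviation, 12 do not.)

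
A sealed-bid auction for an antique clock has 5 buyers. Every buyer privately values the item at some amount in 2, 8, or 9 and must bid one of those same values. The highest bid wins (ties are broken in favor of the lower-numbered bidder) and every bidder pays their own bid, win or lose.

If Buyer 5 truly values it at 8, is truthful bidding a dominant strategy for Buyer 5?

Consider the case where Buyer 1 bids 2, Buyer 2 bids 2, Buyer 3 bids 2 and Buyer 4 bids 8.
Truthful bid 8: loses but pays 8, utility -8.
Bid 2 instead: loses but pays 2, utility -2.
Since -2 > -8, bidding 2 is strictly better here, so truthful bidding is not dominant.

No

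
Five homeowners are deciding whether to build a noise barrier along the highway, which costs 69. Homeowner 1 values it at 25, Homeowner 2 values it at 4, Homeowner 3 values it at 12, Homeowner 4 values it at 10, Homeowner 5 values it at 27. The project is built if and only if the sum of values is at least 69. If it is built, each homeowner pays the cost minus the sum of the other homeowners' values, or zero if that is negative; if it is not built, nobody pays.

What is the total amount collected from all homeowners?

Total value 78 ≥ cost 69, so it is built.
Homeowner 1: others sum to 53; max(0, 69 - 53) = 16.
Homeowner 2: others sum to 74; max(0, 69 - 74) = 0.
Homeowner 3: others sum to 66; max(0, 69 - 66) = 3.
Homeowner 4: others sum to 68; max(0, 69 - 68) = 1.
Homeowner 5: others sum to 51; max(0, 69 - 51) = 18.
Total collected = 16 + 0 + 3 + 1 + 18 = 38.

38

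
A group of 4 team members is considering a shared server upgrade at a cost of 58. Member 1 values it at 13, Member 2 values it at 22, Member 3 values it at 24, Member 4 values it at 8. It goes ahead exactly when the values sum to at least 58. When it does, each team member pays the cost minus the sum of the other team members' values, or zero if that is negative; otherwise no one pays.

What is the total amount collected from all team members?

32

Total value 67 ≥ cost 58, so it is built.
Member 1: others sum to 54; max(0, 58 - 54) = 4.
Member 2: others sum to 45; max(0, 58 - 45) = 13.
Member 3: others sum to 43; max(0, 58 - 43) = 15.
Member 4: others sum to 59; max(0, 58 - 59) = 0.
Total collected = 4 + 13 + 15 + 0 = 32.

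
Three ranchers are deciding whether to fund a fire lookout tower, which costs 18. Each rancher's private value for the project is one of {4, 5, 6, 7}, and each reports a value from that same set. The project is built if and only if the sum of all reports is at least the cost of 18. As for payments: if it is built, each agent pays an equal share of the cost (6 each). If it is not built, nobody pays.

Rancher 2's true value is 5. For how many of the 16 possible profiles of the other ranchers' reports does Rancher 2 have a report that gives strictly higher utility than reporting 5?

Others report (6, 7): truth gives -1; report 4 gives 0 > -1. Violating.
Others report (7, 6): truth gives -1; report 4 gives 0 > -1. Violating.
Others report (4, 4): truth gives 0; no alternative beats it.
Others report (4, 5): truth gives 0; no alternative beats it.
(Checking all 16 profiles: 2 have a profitable deviation, 14 do not.)

2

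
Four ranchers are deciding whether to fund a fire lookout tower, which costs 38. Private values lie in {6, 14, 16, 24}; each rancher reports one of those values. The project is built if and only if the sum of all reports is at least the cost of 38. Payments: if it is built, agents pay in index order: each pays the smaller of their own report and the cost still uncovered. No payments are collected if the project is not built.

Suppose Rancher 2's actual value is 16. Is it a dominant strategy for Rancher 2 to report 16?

No

Consider the case where Rancher 1 reports 6, Rancher 3 reports 6 and Rancher 4 reports 14.
Truthful report 16: project built, pays 16, utility 16 - 16 = 0.
Report 14 instead: project built, pays 14, utility 16 - 14 = 2.
Since 2 > 0, reporting 14 is strictly better here, so truthful reporting is not dominant.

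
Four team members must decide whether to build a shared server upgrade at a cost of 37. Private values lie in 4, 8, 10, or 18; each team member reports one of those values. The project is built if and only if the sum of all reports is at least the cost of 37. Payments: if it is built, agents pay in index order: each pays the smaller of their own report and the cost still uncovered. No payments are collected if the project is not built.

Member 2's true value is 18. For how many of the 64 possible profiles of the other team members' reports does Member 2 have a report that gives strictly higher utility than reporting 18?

38

Others report (4, 8, 18): truth gives 0; report 8 gives 10 > 0. Violating.
Others report (4, 10, 18): truth gives 0; report 8 gives 10 > 0. Violating.
Others report (4, 18, 8): truth gives 0; report 8 gives 10 > 0. Violating.
Others report (4, 18, 10): truth gives 0; report 8 gives 10 > 0. Violating.
Others report (4, 4, 4): truth gives 0; no alternative beats it.
Others report (4, 4, 8): truth gives 0; no alternative beats it.
(Checking all 64 profiles: 38 have a profitable deviation, 26 do not.)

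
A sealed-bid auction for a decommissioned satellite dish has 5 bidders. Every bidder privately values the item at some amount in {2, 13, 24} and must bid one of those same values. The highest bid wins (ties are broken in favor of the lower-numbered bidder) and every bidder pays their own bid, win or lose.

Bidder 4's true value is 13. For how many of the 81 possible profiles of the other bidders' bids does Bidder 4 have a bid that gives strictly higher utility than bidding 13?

Others bid (2, 2, 2, 24): truth gives -13; bid 2 gives -2 > -13. Violating.
Others bid (2, 2, 13, 2): truth gives -13; bid 2 gives -2 > -13. Violating.
Others bid (2, 2, 13, 13): truth gives -13; bid 2 gives -2 > -13. Violating.
Others bid (2, 2, 13, 24): truth gives -13; bid 2 gives -2 > -13. Violating.
Others bid (2, 2, 2, 2): truth gives 0; no alternative beats it.
Others bid (2, 2, 2, 13): truth gives 0; no alternative beats it.
(Checking all 81 profiles: 79 have a profitable deviation, 2 do not.)

79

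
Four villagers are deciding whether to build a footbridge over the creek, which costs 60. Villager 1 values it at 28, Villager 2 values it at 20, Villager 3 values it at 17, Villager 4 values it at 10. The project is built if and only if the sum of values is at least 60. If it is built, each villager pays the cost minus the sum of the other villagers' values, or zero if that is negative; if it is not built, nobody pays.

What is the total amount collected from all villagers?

20

Total value 75 ≥ cost 60, so it is built.
Villager 1: others sum to 47; max(0, 60 - 47) = 13.
Villager 2: others sum to 55; max(0, 60 - 55) = 5.
Villager 3: others sum to 58; max(0, 60 - 58) = 2.
Villager 4: others sum to 65; max(0, 60 - 65) = 0.
Total collected = 13 + 5 + 2 + 0 = 20.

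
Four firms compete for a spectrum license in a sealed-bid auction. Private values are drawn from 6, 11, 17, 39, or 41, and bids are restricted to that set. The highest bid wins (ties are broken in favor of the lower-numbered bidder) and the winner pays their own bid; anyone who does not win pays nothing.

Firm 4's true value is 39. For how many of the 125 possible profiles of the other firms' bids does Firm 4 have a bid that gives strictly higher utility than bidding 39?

Others bid (6, 6, 6): truth gives 0; bid 11 gives 28 > 0. Violating.
Others bid (6, 6, 11): truth gives 0; bid 17 gives 22 > 0. Violating.
Others bid (6, 11, 6): truth gives 0; bid 17 gives 22 > 0. Violating.
Others bid (6, 11, 11): truth gives 0; bid 17 gives 22 > 0. Violating.
Others bid (6, 6, 17): truth gives 0; no alternative beats it.
Others bid (6, 6, 39): truth gives 0; no alternative beats it.
(Checking all 125 profiles: 8 have a profitable deviation, 117 do not.)

8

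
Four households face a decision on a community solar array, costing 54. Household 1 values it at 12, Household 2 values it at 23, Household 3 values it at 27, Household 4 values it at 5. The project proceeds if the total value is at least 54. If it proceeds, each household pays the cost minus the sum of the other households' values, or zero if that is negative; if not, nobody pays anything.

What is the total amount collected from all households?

24

Total value 67 ≥ cost 54, so it is built.
Household 1: others sum to 55; max(0, 54 - 55) = 0.
Household 2: others sum to 44; max(0, 54 - 44) = 10.
Household 3: others sum to 40; max(0, 54 - 40) = 14.
Household 4: others sum to 62; max(0, 54 - 62) = 0.
Total collected = 0 + 10 + 14 + 0 = 24.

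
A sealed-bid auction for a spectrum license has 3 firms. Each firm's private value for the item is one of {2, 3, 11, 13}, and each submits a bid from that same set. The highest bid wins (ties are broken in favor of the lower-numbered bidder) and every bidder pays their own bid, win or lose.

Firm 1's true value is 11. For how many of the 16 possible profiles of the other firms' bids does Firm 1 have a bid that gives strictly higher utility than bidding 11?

Others bid (2, 2): truth gives 0; bid 2 gives 9 > 0. Violating.
Others bid (2, 3): truth gives 0; bid 3 gives 8 > 0. Violating.
Others bid (2, 13): truth gives -11; bid 2 gives -2 > -11. Violating.
Others bid (3, 2): truth gives 0; bid 3 gives 8 > 0. Violating.
Others bid (2, 11): truth gives 0; no alternative beats it.
Others bid (3, 11): truth gives 0; no alternative beats it.
(Checking all 16 profiles: 11 have a profitable deviation, 5 do not.)

11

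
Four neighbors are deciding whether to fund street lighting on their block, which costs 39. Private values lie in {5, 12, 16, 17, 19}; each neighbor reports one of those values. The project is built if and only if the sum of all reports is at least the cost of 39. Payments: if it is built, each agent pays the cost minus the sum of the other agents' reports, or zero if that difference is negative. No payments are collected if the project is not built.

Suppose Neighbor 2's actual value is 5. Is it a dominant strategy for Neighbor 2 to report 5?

Check each profile of the others' reports and compare truth against every alternative report.
Others report (5, 5, 17): truth gives 0, best alternative gives -7.
Others report (5, 17, 5): truth gives 0, best alternative gives -7.
Others report (17, 5, 5): truth gives 0, best alternative gives -7.
Others report (5, 5, 19): truth gives 0, best alternative gives -5.
Others report (5, 12, 12): truth gives 0, best alternative gives -5.
Others report (5, 19, 5): truth gives 0, best alternative gives -5.
(Remaining 119 profiles checked similarly; truth is weakly best in each.)
In every case the truthful report is at least as good as any alternative, so it is a dominant strategy.

Yes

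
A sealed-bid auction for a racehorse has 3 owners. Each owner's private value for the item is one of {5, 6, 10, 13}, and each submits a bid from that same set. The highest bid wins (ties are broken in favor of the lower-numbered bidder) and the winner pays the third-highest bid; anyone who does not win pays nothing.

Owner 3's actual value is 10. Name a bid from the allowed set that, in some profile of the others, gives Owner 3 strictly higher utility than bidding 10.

Suppose Owner 1 bids 5 and Owner 2 bids 10.
Bid 10: loses, pays 0, utility 0.
Bid 13: wins, pays 5, utility 10 - 5 = 5.
So bidding 13 beats truth here (5 > 0).

13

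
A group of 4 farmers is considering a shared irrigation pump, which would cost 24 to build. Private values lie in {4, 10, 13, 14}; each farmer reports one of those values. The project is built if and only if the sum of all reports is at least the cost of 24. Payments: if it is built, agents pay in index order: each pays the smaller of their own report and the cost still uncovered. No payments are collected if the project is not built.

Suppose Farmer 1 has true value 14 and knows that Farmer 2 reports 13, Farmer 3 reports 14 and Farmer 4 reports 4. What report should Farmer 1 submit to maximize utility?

Report 4: project built, pays 4, utility 14 - 4 = 10.
Report 10: project built, pays 10, utility 14 - 10 = 4.
Report 13: project built, pays 13, utility 14 - 13 = 1.
Report 14: project built, pays 14, utility 14 - 14 = 0.
The best choice is 4 with utility 10.

4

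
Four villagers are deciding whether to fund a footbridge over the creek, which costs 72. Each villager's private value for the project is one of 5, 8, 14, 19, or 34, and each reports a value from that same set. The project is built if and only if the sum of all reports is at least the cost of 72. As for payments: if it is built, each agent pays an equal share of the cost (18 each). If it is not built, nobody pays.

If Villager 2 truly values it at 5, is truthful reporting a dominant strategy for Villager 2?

Check each profile of the others' reports and compare truth against every alternative report.
Others report (5, 34, 34): truth gives -13, best alternative gives -13.
Others report (8, 34, 34): truth gives -13, best alternative gives -13.
Others report (14, 19, 34): truth gives -13, best alternative gives -13.
Others report (14, 34, 19): truth gives -13, best alternative gives -13.
Others report (14, 34, 34): truth gives -13, best alternative gives -13.
Others report (19, 14, 34): truth gives -13, best alternative gives -13.
(Remaining 119 profiles checked similarly; truth is weakly best in each.)
In every case the truthful report is at least as good as any alternative, so it is a dominant strategy.

Yes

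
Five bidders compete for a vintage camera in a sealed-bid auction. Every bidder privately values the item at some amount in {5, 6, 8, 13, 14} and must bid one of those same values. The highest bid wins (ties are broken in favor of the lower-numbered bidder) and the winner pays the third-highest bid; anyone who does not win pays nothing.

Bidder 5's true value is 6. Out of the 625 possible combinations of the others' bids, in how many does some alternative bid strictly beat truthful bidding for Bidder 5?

12

Others bid (5, 5, 5, 6): truth gives 0; bid 8 gives 1 > 0. Violating.
Others bid (5, 5, 5, 8): truth gives 0; bid 13 gives 1 > 0. Violating.
Others bid (5, 5, 5, 13): truth gives 0; bid 14 gives 1 > 0. Violating.
Others bid (5, 5, 6, 5): truth gives 0; bid 8 gives 1 > 0. Violating.
Others bid (5, 5, 5, 5): truth gives 1; no alternative beats it.
Others bid (5, 5, 5, 14): truth gives 0; no alternative beats it.
(Checking all 625 profiles: 12 have a profitable deviation, 613 do not.)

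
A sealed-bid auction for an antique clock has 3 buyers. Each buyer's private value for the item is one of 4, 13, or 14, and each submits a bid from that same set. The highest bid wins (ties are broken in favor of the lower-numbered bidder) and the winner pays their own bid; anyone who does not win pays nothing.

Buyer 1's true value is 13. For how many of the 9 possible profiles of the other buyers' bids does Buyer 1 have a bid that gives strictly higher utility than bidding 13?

1

Others bid (4, 4): truth gives 0; bid 4 gives 9 > 0. Violating.
Others bid (4, 13): truth gives 0; no alternative beats it.
Others bid (4, 14): truth gives 0; no alternative beats it.
(Checking all 9 profiles: 1 has a profitable deviation, 8 do not.)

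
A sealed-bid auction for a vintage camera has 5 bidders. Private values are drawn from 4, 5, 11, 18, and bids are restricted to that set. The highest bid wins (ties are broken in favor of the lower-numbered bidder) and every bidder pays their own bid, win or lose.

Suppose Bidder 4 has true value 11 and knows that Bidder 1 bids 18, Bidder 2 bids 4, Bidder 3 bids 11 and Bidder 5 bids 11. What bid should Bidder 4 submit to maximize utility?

Bid 4: loses but pays 4, utility -4.
Bid 5: loses but pays 5, utility -5.
Bid 11: loses but pays 11, utility -11.
Bid 18: loses but pays 18, utility -18.
The best choice is 4 with utility -4.

4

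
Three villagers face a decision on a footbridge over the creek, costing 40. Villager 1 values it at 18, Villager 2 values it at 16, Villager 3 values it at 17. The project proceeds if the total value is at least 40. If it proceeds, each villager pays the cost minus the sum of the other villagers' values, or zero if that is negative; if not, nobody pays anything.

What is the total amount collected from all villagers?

18

Total value 51 ≥ cost 40, so it is built.
Villager 1: others sum to 33; max(0, 40 - 33) = 7.
Villager 2: others sum to 35; max(0, 40 - 35) = 5.
Villager 3: others sum to 34; max(0, 40 - 34) = 6.
Total collected = 7 + 5 + 6 = 18.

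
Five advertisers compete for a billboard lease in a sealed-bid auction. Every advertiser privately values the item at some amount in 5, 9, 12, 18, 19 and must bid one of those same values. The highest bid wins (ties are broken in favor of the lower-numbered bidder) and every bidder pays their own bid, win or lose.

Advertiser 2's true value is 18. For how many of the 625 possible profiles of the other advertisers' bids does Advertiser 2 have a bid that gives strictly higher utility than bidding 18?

Others bid (5, 5, 5, 5): truth gives 0; bid 9 gives 9 > 0. Violating.
Others bid (5, 5, 5, 9): truth gives 0; bid 9 gives 9 > 0. Violating.
Others bid (5, 5, 5, 12): truth gives 0; bid 12 gives 6 > 0. Violating.
Others bid (5, 5, 5, 19): truth gives -18; bid 19 gives -1 > -18. Violating.
Others bid (5, 5, 5, 18): truth gives 0; no alternative beats it.
Others bid (5, 5, 9, 18): truth gives 0; no alternative beats it.
(Checking all 625 profiles: 487 have a profitable deviation, 138 do not.)

487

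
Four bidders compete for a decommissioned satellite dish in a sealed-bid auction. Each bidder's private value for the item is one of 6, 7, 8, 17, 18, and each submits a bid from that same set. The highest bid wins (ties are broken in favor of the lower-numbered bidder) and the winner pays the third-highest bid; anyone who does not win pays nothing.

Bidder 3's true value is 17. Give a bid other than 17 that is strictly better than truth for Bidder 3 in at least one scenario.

Suppose Bidder 1 bids 6, Bidder 2 bids 6 and Bidder 4 bids 18.
Bid 17: loses, pays 0, utility 0.
Bid 18: wins, pays 6, utility 17 - 6 = 11.
So bidding 18 beats truth here (11 > 0).

18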